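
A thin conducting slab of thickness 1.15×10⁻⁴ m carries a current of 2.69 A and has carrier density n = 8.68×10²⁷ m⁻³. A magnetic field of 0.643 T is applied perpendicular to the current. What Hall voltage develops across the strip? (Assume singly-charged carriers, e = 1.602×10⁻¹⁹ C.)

V_H ≈ 1.08×10⁻⁵ V

V_H = IB/(n e t).
V_H = (2.69)(0.643)/((8.68×10²⁷)(1.602×10⁻¹⁹)(1.15×10⁻⁴)) ≈ 1.08×10⁻⁵ V.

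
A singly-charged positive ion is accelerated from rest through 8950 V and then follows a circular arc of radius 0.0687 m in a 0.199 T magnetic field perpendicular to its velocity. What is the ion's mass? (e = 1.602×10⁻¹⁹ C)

Combine |q|V = ½mv² and r = mv/(|q|B): eliminate v to get m = qB²r²/(2V).
m = (1.602×10⁻¹⁹)(0.199)²(0.0687)²/(2·8950) ≈ 1.67×10⁻²⁷ kg.

m ≈ 1.67×10⁻²⁷ kg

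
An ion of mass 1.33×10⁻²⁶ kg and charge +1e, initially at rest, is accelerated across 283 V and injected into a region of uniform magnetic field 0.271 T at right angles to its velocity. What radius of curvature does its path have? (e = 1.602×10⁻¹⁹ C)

r ≈ 0.0253 m

Acceleration: |q|V = ½mv² ⇒ v = √(2|q|V/m) = √(2·1.602×10⁻¹⁹·283/1.33×10⁻²⁶) ≈ 8.257×10⁴ m/s.
In the field: r = mv/(|q|B) = (1.33×10⁻²⁶)(8.257×10⁴)/((1.602×10⁻¹⁹)(0.271)) ≈ 0.0253 m.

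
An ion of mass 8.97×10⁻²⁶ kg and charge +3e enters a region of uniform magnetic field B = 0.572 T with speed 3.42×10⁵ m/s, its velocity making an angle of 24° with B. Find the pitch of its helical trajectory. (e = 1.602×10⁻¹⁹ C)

v∥ = v cosθ = 3.42×10⁵·cos24° ≈ 3.124×10⁵ m/s.
T = 2πm/(|q|B) = 2π(8.97×10⁻²⁶)/((4.806×10⁻¹⁹)(0.572)) ≈ 2.050×10⁻⁶ s.
pitch = v∥ T = (3.124×10⁵)(2.050×10⁻⁶) ≈ 0.641 m.

p ≈ 0.641 m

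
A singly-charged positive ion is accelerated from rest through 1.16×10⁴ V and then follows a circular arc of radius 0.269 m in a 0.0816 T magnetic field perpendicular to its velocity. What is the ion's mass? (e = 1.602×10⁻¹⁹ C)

Combine |q|V = ½mv² and r = mv/(|q|B): eliminate v to get m = qB²r²/(2V).
m = (1.602×10⁻¹⁹)(0.0816)²(0.269)²/(2·1.16×10⁴) ≈ 3.33×10⁻²⁷ kg.

m ≈ 3.33×10⁻²⁷ kg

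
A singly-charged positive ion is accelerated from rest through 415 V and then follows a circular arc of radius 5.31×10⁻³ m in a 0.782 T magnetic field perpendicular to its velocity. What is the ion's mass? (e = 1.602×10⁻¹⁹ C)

Combine |q|V = ½mv² and r = mv/(|q|B): eliminate v to get m = qB²r²/(2V).
m = (1.602×10⁻¹⁹)(0.782)²(5.31×10⁻³)²/(2·415) ≈ 3.33×10⁻²⁷ kg.

m ≈ 3.33×10⁻²⁷ kg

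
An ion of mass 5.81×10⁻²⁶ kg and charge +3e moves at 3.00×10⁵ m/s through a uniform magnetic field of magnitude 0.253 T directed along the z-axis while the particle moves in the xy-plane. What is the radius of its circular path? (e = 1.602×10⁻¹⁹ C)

The magnetic force provides the centripetal force: |q|vB = mv²/r.
r = mv/(|q|B) = (5.81×10⁻²⁶)(3.00×10⁵)/((4.806×10⁻¹⁹)(0.253)) ≈ 0.143 m.

r ≈ 0.143 m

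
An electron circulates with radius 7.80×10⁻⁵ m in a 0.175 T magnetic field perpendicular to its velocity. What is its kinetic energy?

KE ≈ 16.4 eV

v = |q|Br/m, then KE = ½mv² = (qBr)²/(2m).
v = (1.602×10⁻¹⁹)(0.175)(7.80×10⁻⁵)/9.109×10⁻³¹ ≈ 2.401×10⁶ m/s.
KE = ½(9.109×10⁻³¹)(2.401×10⁶)² ≈ 2.62×10⁻¹⁸ J = 16.4 eV.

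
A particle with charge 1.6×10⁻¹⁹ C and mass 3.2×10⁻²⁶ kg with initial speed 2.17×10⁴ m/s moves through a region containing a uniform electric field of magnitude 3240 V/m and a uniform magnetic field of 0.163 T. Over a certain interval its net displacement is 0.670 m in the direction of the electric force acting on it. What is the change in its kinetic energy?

ΔKE ≈ 3.47×10⁻¹⁶ J

The magnetic force is always ⟂ v and does no work; only the electric force changes KE.
ΔKE = F_E · d = |q|E d = (1.6×10⁻¹⁹)(3240)(0.670) ≈ 3.47×10⁻¹⁶ J.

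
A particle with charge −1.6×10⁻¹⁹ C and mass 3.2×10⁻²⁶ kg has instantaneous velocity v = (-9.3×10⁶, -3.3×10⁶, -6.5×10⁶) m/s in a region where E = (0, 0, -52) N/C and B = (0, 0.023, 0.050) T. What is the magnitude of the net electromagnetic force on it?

|F| ≈ 8.19×10⁻¹⁴ N

v×B = (-1.55×10⁴, 4.65×10⁵, -2.14×10⁵) N/C.
E + v×B = (-1.55×10⁴, 4.65×10⁵, -2.14×10⁵) N/C.
F = q(E + v×B) = (−1.6×10⁻¹⁹ C)·(-1.55×10⁴, 4.65×10⁵, -2.14×10⁵) = (2.48×10⁻¹⁵, -7.44×10⁻¹⁴, 3.42×10⁻¹⁴) N.
|F| = 8.19×10⁻¹⁴ N.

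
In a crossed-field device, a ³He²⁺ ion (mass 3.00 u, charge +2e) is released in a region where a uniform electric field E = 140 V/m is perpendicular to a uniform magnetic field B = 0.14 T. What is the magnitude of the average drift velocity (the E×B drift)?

v_d ≈ 1000 m/s

The steady drift has the magnetic force balancing the electric force, so v_d = E/B.
v_d = 140/0.14 = 1000 m/s.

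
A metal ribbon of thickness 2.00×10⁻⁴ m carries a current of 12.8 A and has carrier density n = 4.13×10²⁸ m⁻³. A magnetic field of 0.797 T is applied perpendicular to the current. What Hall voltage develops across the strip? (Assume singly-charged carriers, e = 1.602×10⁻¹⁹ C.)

V_H = IB/(n e t).
V_H = (12.8)(0.797)/((4.13×10²⁸)(1.602×10⁻¹⁹)(2.00×10⁻⁴)) ≈ 7.71×10⁻⁶ V.

V_H ≈ 7.71×10⁻⁶ V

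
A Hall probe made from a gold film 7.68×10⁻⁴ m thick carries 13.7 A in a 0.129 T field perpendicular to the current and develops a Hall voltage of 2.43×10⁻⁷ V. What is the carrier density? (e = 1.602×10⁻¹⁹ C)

n ≈ 5.91×10²⁸ m⁻³

From V_H = IB/(n e t), n = IB/(V_H e t).
n = (13.7)(0.129)/((2.43×10⁻⁷)(1.602×10⁻¹⁹)(7.68×10⁻⁴)) ≈ 5.91×10²⁸ m⁻³.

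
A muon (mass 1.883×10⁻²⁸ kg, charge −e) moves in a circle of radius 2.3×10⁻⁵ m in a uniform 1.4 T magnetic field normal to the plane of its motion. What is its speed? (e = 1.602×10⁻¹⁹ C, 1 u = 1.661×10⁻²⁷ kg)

v ≈ 2.7×10⁴ m/s

From |q|vB = mv²/r, v = |q|Br/m.
v = (1.602×10⁻¹⁹)(1.4)(2.3×10⁻⁵)/1.883×10⁻²⁸ ≈ 2.7×10⁴ m/s.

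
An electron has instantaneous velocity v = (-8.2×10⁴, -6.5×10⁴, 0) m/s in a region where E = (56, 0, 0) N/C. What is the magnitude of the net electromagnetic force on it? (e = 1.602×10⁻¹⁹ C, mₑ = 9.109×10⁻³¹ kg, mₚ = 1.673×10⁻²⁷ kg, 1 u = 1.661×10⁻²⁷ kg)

|F| ≈ 8.97×10⁻¹⁸ N

Only an electric field acts, so F = qE = (−1.602×10⁻¹⁹ C)·(56.0, 0, 0) = (-8.97×10⁻¹⁸, 0, 0) N.
|F| = 8.97×10⁻¹⁸ N.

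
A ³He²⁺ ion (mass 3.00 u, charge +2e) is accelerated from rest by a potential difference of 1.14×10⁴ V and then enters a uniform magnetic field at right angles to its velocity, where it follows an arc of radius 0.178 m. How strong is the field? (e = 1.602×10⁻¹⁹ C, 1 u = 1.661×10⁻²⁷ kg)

v = √(2|q|V/m) = √(2·3.204×10⁻¹⁹·1.14×10⁴/4.983×10⁻²⁷) ≈ 1.211×10⁶ m/s.
B = mv/(|q|r) = (4.983×10⁻²⁷)(1.211×10⁶)/((3.204×10⁻¹⁹)(0.178)) ≈ 0.106 T.

B ≈ 0.106 T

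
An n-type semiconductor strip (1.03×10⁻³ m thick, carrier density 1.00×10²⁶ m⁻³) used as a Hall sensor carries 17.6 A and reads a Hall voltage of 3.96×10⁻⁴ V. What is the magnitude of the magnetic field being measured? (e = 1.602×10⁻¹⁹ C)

From V_H = IB/(n e t), B = V_H n e t / I.
B = (3.96×10⁻⁴)(1.00×10²⁶)(1.602×10⁻¹⁹)(1.03×10⁻³)/17.6 ≈ 0.371 T.

B ≈ 0.371 T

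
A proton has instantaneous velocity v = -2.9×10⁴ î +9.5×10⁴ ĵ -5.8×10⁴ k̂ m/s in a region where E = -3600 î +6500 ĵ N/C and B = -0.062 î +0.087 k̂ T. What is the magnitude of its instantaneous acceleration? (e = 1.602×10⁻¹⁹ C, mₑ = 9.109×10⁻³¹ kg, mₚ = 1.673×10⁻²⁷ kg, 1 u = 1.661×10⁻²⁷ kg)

|a| ≈ 1.41×10¹² m/s²

v×B = (8260, 6120, 5890) N/C.
E + v×B = (4660, 1.26×10⁴, 5890) N/C.
F = q(E + v×B) = (1.602×10⁻¹⁹ C)·(4660, 1.26×10⁴, 5890) = (7.47×10⁻¹⁶, 2.02×10⁻¹⁵, 9.44×10⁻¹⁶) N.
|a| = |F|/m = 2.353×10⁻¹⁵/1.673×10⁻²⁷ ≈ 1.41×10¹² m/s².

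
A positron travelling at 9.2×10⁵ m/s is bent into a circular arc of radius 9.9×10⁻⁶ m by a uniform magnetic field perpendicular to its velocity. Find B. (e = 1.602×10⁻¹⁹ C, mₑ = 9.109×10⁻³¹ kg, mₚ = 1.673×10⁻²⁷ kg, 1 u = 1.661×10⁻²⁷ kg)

B ≈ 0.53 T

From |q|vB = mv²/r, B = mv/(|q|r).
B = (9.109×10⁻³¹)(9.2×10⁵)/((1.602×10⁻¹⁹)(9.9×10⁻⁶)) ≈ 0.53 T.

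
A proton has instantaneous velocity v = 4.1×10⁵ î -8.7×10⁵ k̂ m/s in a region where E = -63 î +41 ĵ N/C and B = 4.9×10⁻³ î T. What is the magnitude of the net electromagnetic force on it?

v×B = (0, -4260, 0) N/C.
E + v×B = (-63.0, -4220, 0) N/C.
F = q(E + v×B) = (1.602×10⁻¹⁹ C)·(-63.0, -4220, 0) = (-1.01×10⁻¹⁷, -6.76×10⁻¹⁶, 0) N.
|F| = 6.76×10⁻¹⁶ N.

|F| ≈ 6.76×10⁻¹⁶ N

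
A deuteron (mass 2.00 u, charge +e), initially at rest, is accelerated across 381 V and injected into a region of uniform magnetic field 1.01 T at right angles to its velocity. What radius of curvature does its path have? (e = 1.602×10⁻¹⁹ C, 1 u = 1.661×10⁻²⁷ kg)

Acceleration: |q|V = ½mv² ⇒ v = √(2|q|V/m) = √(2·1.602×10⁻¹⁹·381/3.322×10⁻²⁷) ≈ 1.917×10⁵ m/s.
In the field: r = mv/(|q|B) = (3.322×10⁻²⁷)(1.917×10⁵)/((1.602×10⁻¹⁹)(1.01)) ≈ 3.94×10⁻³ m.

r ≈ 3.94×10⁻³ m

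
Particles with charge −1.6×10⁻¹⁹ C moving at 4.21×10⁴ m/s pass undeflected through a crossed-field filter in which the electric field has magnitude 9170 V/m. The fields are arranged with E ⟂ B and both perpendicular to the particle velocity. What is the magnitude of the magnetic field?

Balance of forces in the selector: qE = qvB ⇒ B = E/v.
B = 9170/4.21×10⁴ = 0.218 T.

B = 0.218 T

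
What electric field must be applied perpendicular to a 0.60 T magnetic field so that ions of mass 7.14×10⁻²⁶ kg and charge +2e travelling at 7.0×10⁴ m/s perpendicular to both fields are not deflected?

E = 4.2×10⁴ V/m

For straight-line motion qE = qvB, so E = vB.
E = 7.0×10⁴ × 0.60 = 4.2×10⁴ V/m.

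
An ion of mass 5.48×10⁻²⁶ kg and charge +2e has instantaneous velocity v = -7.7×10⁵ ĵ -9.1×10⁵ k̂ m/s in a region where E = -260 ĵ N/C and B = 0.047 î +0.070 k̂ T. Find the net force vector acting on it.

v×B = (-5.39×10⁴, -4.28×10⁴, 3.62×10⁴) N/C.
E + v×B = (-5.39×10⁴, -4.30×10⁴, 3.62×10⁴) N/C.
F = q(E + v×B) = (3.204×10⁻¹⁹ C)·(-5.39×10⁴, -4.30×10⁴, 3.62×10⁴) = (-1.73×10⁻¹⁴, -1.38×10⁻¹⁴, 1.16×10⁻¹⁴) N.

F ≈ (-1.73×10⁻¹⁴, -1.38×10⁻¹⁴, 1.16×10⁻¹⁴) N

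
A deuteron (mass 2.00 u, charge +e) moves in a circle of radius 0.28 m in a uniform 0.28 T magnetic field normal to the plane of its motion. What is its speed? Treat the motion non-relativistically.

v ≈ 3.8×10⁶ m/s

From |q|vB = mv²/r, v = |q|Br/m.
v = (1.602×10⁻¹⁹)(0.28)(0.28)/3.322×10⁻²⁷ ≈ 3.8×10⁶ m/s.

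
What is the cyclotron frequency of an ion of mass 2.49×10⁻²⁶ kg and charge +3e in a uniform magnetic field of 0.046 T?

f ≈ 1.4×10⁵ Hz

f = |q|B/(2πm).
f = (4.806×10⁻¹⁹)(0.046)/(2π·2.49×10⁻²⁶) ≈ 1.4×10⁵ Hz.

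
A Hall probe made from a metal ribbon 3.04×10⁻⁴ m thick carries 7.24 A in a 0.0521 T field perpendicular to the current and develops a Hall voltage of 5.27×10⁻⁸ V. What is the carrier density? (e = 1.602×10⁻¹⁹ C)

From V_H = IB/(n e t), n = IB/(V_H e t).
n = (7.24)(0.0521)/((5.27×10⁻⁸)(1.602×10⁻¹⁹)(3.04×10⁻⁴)) ≈ 1.47×10²⁹ m⁻³.

n ≈ 1.47×10²⁹ m⁻³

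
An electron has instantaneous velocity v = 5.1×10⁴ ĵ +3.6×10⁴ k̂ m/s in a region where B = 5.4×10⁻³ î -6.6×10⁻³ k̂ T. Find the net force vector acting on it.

v×B = (-337, 194, -275) N/C.
F = q v×B = (−1.602×10⁻¹⁹ C)·(-337, 194, -275) = (5.39×10⁻¹⁷, -3.11×10⁻¹⁷, 4.41×10⁻¹⁷) N.

F ≈ (5.39×10⁻¹⁷, -3.11×10⁻¹⁷, 4.41×10⁻¹⁷) N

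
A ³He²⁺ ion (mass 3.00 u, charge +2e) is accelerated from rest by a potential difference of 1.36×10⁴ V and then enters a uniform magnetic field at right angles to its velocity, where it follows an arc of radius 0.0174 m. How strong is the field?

B ≈ 1.18 T

v = √(2|q|V/m) = √(2·3.204×10⁻¹⁹·1.36×10⁴/4.983×10⁻²⁷) ≈ 1.322×10⁶ m/s.
B = mv/(|q|r) = (4.983×10⁻²⁷)(1.322×10⁶)/((3.204×10⁻¹⁹)(0.0174)) ≈ 1.18 T.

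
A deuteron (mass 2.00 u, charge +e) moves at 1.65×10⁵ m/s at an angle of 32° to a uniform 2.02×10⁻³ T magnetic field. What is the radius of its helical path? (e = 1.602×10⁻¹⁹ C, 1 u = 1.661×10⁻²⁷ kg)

v⊥ = v sinθ = 1.65×10⁵·sin32° ≈ 8.744×10⁴ m/s.
r = m v⊥/(|q|B) = (3.322×10⁻²⁷)(8.744×10⁴)/((1.602×10⁻¹⁹)(2.02×10⁻³)) ≈ 0.898 m.

r ≈ 0.898 m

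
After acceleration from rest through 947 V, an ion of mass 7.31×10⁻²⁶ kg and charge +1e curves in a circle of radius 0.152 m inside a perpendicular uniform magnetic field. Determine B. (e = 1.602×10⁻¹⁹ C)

v = √(2|q|V/m) = √(2·1.602×10⁻¹⁹·947/7.31×10⁻²⁶) ≈ 6.443×10⁴ m/s.
B = mv/(|q|r) = (7.31×10⁻²⁶)(6.443×10⁴)/((1.602×10⁻¹⁹)(0.152)) ≈ 0.193 T.

B ≈ 0.193 T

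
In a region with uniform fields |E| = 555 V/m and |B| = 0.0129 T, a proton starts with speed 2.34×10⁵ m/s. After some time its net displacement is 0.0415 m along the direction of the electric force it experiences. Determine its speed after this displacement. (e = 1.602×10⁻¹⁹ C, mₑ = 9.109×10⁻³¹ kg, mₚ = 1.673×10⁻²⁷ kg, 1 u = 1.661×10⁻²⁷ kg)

v_f ≈ 2.43×10⁵ m/s

B does no work; ΔKE = |q|E d.
½mv_f² = ½mv₀² + |q|Ed = ½(1.673×10⁻²⁷)(2.34×10⁵)² + (1.602×10⁻¹⁹)(555)(0.0415) ≈ 4.580×10⁻¹⁷ J + 3.690×10⁻¹⁸ J ≈ 4.949×10⁻¹⁷ J.
v_f = √(2·4.949×10⁻¹⁷/1.673×10⁻²⁷) ≈ 2.43×10⁵ m/s.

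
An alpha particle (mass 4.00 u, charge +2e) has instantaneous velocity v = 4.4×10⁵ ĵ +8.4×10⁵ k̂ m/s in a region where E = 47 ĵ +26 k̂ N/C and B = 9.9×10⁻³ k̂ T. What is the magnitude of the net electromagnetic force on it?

v×B = (4360, 0, 0) N/C.
E + v×B = (4360, 47.0, 26.0) N/C.
F = q(E + v×B) = (3.204×10⁻¹⁹ C)·(4360, 47.0, 26.0) = (1.40×10⁻¹⁵, 1.51×10⁻¹⁷, 8.33×10⁻¹⁸) N.
|F| = 1.40×10⁻¹⁵ N.

|F| ≈ 1.40×10⁻¹⁵ N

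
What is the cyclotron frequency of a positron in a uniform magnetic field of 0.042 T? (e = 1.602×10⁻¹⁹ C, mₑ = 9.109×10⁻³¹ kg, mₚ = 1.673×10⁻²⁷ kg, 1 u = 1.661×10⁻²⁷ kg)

f = |q|B/(2πm).
f = (1.602×10⁻¹⁹)(0.042)/(2π·9.109×10⁻³¹) ≈ 1.2×10⁹ Hz.

f ≈ 1.2×10⁹ Hz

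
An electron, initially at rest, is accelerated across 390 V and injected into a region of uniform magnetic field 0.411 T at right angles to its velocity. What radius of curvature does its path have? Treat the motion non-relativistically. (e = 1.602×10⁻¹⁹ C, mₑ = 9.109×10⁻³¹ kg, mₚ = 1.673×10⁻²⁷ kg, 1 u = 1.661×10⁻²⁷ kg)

r ≈ 1.62×10⁻⁴ m

Acceleration: |q|V = ½mv² ⇒ v = √(2|q|V/m) = √(2·1.602×10⁻¹⁹·390/9.109×10⁻³¹) ≈ 1.171×10⁷ m/s.
In the field: r = mv/(|q|B) = (9.109×10⁻³¹)(1.171×10⁷)/((1.602×10⁻¹⁹)(0.411)) ≈ 1.62×10⁻⁴ m.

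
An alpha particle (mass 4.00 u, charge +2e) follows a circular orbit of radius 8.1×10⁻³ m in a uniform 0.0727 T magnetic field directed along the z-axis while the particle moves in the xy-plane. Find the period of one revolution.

T ≈ 1.79×10⁻⁶ s

The cyclotron period depends only on m, q, B: T = 2πm/(|q|B).
T = 2π(6.644×10⁻²⁷)/((3.204×10⁻¹⁹)(0.0727)) ≈ 1.79×10⁻⁶ s.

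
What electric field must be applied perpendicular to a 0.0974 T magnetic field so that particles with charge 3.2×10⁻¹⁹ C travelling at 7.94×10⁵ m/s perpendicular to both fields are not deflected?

For straight-line motion qE = qvB, so E = vB.
E = 7.94×10⁵ × 0.0974 = 7.73×10⁴ V/m.

E = 7.73×10⁴ V/m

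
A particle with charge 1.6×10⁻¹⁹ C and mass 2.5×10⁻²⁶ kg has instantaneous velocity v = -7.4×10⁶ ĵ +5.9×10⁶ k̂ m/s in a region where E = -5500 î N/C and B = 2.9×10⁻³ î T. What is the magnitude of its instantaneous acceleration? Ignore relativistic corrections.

|a| ≈ 1.79×10¹¹ m/s²

v×B = (0, 1.71×10⁴, 2.15×10⁴) N/C.
E + v×B = (-5500, 1.71×10⁴, 2.15×10⁴) N/C.
F = q(E + v×B) = (1.6×10⁻¹⁹ C)·(-5500, 1.71×10⁴, 2.15×10⁴) = (-8.80×10⁻¹⁶, 2.74×10⁻¹⁵, 3.43×10⁻¹⁵) N.
|a| = |F|/m = 4.479×10⁻¹⁵/2.5×10⁻²⁶ ≈ 1.79×10¹¹ m/s².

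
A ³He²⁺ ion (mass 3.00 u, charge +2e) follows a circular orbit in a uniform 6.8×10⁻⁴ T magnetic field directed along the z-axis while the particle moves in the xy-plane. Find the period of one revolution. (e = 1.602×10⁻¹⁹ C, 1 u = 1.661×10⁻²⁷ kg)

T ≈ 1.4×10⁻⁴ s

The cyclotron period depends only on m, q, B: T = 2πm/(|q|B).
T = 2π(4.983×10⁻²⁷)/((3.204×10⁻¹⁹)(6.8×10⁻⁴)) ≈ 1.4×10⁻⁴ s.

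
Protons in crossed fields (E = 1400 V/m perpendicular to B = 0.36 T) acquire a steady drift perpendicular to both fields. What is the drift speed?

v_d ≈ 3900 m/s

The E×B drift speed is v_d = E/B.
v_d = 1400/0.36 = 3900 m/s.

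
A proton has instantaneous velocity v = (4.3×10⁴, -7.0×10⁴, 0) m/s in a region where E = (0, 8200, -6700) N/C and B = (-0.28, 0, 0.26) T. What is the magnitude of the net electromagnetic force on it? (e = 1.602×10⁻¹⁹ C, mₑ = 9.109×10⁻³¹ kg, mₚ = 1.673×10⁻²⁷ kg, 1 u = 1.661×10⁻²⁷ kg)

v×B = (-1.82×10⁴, -1.12×10⁴, -1.96×10⁴) N/C.
E + v×B = (-1.82×10⁴, -2980, -2.63×10⁴) N/C.
F = q(E + v×B) = (1.602×10⁻¹⁹ C)·(-1.82×10⁴, -2980, -2.63×10⁴) = (-2.92×10⁻¹⁵, -4.77×10⁻¹⁶, -4.21×10⁻¹⁵) N.
|F| = 5.15×10⁻¹⁵ N.

|F| ≈ 5.15×10⁻¹⁵ N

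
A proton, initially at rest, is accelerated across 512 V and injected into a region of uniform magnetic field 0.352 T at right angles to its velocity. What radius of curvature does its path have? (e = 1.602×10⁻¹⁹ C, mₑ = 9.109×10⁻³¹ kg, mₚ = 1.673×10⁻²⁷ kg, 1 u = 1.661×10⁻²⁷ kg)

Acceleration: |q|V = ½mv² ⇒ v = √(2|q|V/m) = √(2·1.602×10⁻¹⁹·512/1.673×10⁻²⁷) ≈ 3.131×10⁵ m/s.
In the field: r = mv/(|q|B) = (1.673×10⁻²⁷)(3.131×10⁵)/((1.602×10⁻¹⁹)(0.352)) ≈ 9.29×10⁻³ m.

r ≈ 9.29×10⁻³ m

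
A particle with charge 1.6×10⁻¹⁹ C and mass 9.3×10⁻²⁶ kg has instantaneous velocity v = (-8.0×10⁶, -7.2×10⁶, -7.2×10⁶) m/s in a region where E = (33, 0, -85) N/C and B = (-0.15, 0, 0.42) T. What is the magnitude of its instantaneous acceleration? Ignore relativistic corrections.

|a| ≈ 9.43×10¹² m/s²

v×B = (-3.02×10⁶, 4.44×10⁶, -1.08×10⁶) N/C.
E + v×B = (-3.02×10⁶, 4.44×10⁶, -1.08×10⁶) N/C.
F = q(E + v×B) = (1.6×10⁻¹⁹ C)·(-3.02×10⁶, 4.44×10⁶, -1.08×10⁶) = (-4.84×10⁻¹³, 7.10×10⁻¹³, -1.73×10⁻¹³) N.
|a| = |F|/m = 8.767×10⁻¹³/9.3×10⁻²⁶ ≈ 9.43×10¹² m/s².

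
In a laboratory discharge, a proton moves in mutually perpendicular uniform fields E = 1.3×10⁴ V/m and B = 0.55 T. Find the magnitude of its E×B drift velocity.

The steady drift has the magnetic force balancing the electric force, so v_d = E/B.
v_d = 1.3×10⁴/0.55 = 2.4×10⁴ m/s.

v_d ≈ 2.4×10⁴ m/s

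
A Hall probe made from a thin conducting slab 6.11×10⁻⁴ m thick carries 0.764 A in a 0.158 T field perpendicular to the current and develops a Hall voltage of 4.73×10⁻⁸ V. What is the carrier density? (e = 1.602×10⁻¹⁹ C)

From V_H = IB/(n e t), n = IB/(V_H e t).
n = (0.764)(0.158)/((4.73×10⁻⁸)(1.602×10⁻¹⁹)(6.11×10⁻⁴)) ≈ 2.61×10²⁸ m⁻³.

n ≈ 2.61×10²⁸ m⁻³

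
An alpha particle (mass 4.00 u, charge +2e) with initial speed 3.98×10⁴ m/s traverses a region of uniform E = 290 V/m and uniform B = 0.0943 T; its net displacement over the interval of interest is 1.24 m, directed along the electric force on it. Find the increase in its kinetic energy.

ΔKE ≈ 1.15×10⁻¹⁶ J

The magnetic force is always ⟂ v and does no work; only the electric force changes KE.
ΔKE = F_E · d = |q|E d = (3.204×10⁻¹⁹)(290)(1.24) ≈ 1.15×10⁻¹⁶ J.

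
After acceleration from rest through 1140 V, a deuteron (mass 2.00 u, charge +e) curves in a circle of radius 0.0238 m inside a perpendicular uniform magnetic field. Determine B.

v = √(2|q|V/m) = √(2·1.602×10⁻¹⁹·1140/3.322×10⁻²⁷) ≈ 3.316×10⁵ m/s.
B = mv/(|q|r) = (3.322×10⁻²⁷)(3.316×10⁵)/((1.602×10⁻¹⁹)(0.0238)) ≈ 0.289 T.

B ≈ 0.289 T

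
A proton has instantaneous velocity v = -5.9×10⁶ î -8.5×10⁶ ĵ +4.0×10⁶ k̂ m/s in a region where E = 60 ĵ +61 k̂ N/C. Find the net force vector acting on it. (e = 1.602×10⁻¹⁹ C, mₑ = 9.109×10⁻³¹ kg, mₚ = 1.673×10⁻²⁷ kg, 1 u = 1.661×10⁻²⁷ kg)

Only an electric field acts, so F = qE = (1.602×10⁻¹⁹ C)·(0, 60.0, 61.0) = (0, 9.61×10⁻¹⁸, 9.77×10⁻¹⁸) N.

F ≈ (0, 9.61×10⁻¹⁸, 9.77×10⁻¹⁸) N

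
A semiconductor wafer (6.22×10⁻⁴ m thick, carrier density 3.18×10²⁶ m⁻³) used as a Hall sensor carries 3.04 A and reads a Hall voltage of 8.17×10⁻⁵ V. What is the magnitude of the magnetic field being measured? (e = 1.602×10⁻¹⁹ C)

From V_H = IB/(n e t), B = V_H n e t / I.
B = (8.17×10⁻⁵)(3.18×10²⁶)(1.602×10⁻¹⁹)(6.22×10⁻⁴)/3.04 ≈ 0.852 T.

B ≈ 0.852 T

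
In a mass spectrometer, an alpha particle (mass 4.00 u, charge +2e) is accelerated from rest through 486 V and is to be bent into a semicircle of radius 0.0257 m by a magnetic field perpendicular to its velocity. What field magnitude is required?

B ≈ 0.175 T

v = √(2|q|V/m) = √(2·3.204×10⁻¹⁹·486/6.644×10⁻²⁷) ≈ 2.165×10⁵ m/s.
B = mv/(|q|r) = (6.644×10⁻²⁷)(2.165×10⁵)/((3.204×10⁻¹⁹)(0.0257)) ≈ 0.175 T.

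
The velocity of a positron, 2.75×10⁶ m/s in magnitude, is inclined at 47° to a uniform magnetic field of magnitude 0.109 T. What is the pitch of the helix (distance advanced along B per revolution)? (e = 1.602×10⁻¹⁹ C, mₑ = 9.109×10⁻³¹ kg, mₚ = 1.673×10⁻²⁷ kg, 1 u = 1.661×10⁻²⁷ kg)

v∥ = v cosθ = 2.75×10⁶·cos47° ≈ 1.875×10⁶ m/s.
T = 2πm/(|q|B) = 2π(9.109×10⁻³¹)/((1.602×10⁻¹⁹)(0.109)) ≈ 3.278×10⁻¹⁰ s.
pitch = v∥ T = (1.875×10⁶)(3.278×10⁻¹⁰) ≈ 6.15×10⁻⁴ m.

p ≈ 6.15×10⁻⁴ m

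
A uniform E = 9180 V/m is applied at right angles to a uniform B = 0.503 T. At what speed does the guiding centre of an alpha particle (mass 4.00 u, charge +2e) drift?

In crossed fields the guiding centre drifts at v_d = |E×B|/B² = E/B, independent of charge and mass.
v_d = 9180/0.503 = 1.83×10⁴ m/s.

v_d ≈ 1.83×10⁴ m/s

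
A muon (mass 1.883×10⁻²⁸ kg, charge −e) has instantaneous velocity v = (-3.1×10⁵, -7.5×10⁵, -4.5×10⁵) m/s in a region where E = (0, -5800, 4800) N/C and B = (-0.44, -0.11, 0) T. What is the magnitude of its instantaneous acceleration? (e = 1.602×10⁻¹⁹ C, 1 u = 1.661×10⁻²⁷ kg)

|a| ≈ 3.00×10¹⁴ m/s²

v×B = (-4.95×10⁴, 1.98×10⁵, -2.96×10⁵) N/C.
E + v×B = (-4.95×10⁴, 1.92×10⁵, -2.91×10⁵) N/C.
F = q(E + v×B) = (−1.602×10⁻¹⁹ C)·(-4.95×10⁴, 1.92×10⁵, -2.91×10⁵) = (7.93×10⁻¹⁵, -3.08×10⁻¹⁴, 4.66×10⁻¹⁴) N.
|a| = |F|/m = 5.644×10⁻¹⁴/1.883×10⁻²⁸ ≈ 3.00×10¹⁴ m/s².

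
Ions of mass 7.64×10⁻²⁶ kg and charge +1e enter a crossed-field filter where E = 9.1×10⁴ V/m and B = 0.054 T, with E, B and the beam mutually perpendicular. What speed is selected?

Straight-line motion ⇒ electric and magnetic forces cancel, so E = vB.
v = E/B = 9.1×10⁴/0.054 = 1.7×10⁶ m/s.
The result is independent of the particle's charge and mass.

v = 1.7×10⁶ m/s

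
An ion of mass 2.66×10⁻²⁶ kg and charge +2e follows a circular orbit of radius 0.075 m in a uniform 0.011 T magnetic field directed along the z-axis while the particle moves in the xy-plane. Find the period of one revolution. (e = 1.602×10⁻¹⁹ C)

The cyclotron period depends only on m, q, B: T = 2πm/(|q|B).
T = 2π(2.66×10⁻²⁶)/((3.204×10⁻¹⁹)(0.011)) ≈ 4.7×10⁻⁵ s.

T ≈ 4.7×10⁻⁵ s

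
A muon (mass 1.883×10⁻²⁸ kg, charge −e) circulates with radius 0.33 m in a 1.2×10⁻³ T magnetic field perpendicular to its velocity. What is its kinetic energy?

v = |q|Br/m, then KE = ½mv² = (qBr)²/(2m).
v = (1.602×10⁻¹⁹)(1.2×10⁻³)(0.33)/1.883×10⁻²⁸ ≈ 3.369×10⁵ m/s.
KE = ½(1.883×10⁻²⁸)(3.369×10⁵)² ≈ 1.1×10⁻¹⁷ J.

KE ≈ 1.1×10⁻¹⁷ J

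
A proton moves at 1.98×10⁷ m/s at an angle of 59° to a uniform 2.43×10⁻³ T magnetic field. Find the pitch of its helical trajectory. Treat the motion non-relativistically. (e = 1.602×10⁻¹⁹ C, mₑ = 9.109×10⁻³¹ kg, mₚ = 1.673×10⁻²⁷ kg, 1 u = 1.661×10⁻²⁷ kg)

v∥ = v cosθ = 1.98×10⁷·cos59° ≈ 1.020×10⁷ m/s.
T = 2πm/(|q|B) = 2π(1.673×10⁻²⁷)/((1.602×10⁻¹⁹)(2.43×10⁻³)) ≈ 2.700×10⁻⁵ s.
pitch = v∥ T = (1.020×10⁷)(2.700×10⁻⁵) ≈ 275 m.

p ≈ 275 m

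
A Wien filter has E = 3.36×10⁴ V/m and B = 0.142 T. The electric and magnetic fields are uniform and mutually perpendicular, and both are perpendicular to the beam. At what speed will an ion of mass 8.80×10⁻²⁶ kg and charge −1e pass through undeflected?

For undeflected motion the electric and magnetic forces balance: qE = qvB.
v = E/B = 3.36×10⁴/0.142 = 2.37×10⁵ m/s.
The result is independent of the particle's charge and mass.

v = 2.37×10⁵ m/s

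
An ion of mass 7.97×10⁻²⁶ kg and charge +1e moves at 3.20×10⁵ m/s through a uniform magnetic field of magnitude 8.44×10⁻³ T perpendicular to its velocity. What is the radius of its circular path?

r ≈ 18.9 m

The magnetic force provides the centripetal force: |q|vB = mv²/r.
r = mv/(|q|B) = (7.97×10⁻²⁶)(3.20×10⁵)/((1.602×10⁻¹⁹)(8.44×10⁻³)) ≈ 18.9 m.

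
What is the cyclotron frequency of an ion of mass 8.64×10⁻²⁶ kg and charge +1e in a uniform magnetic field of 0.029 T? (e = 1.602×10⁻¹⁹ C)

f ≈ 8600 Hz

f = |q|B/(2πm).
f = (1.602×10⁻¹⁹)(0.029)/(2π·8.64×10⁻²⁶) ≈ 8600 Hz.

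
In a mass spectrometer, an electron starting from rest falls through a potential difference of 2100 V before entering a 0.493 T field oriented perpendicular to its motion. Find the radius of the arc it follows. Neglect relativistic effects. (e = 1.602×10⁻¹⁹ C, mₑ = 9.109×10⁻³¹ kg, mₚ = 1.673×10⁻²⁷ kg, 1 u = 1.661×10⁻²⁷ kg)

r ≈ 3.13×10⁻⁴ m

Acceleration: |q|V = ½mv² ⇒ v = √(2|q|V/m) = √(2·1.602×10⁻¹⁹·2100/9.109×10⁻³¹) ≈ 2.718×10⁷ m/s.
In the field: r = mv/(|q|B) = (9.109×10⁻³¹)(2.718×10⁷)/((1.602×10⁻¹⁹)(0.493)) ≈ 3.13×10⁻⁴ m.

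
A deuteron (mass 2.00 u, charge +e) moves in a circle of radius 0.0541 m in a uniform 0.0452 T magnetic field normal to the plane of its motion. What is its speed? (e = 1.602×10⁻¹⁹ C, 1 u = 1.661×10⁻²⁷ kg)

v ≈ 1.18×10⁵ m/s

From |q|vB = mv²/r, v = |q|Br/m.
v = (1.602×10⁻¹⁹)(0.0452)(0.0541)/3.322×10⁻²⁷ ≈ 1.18×10⁵ m/s.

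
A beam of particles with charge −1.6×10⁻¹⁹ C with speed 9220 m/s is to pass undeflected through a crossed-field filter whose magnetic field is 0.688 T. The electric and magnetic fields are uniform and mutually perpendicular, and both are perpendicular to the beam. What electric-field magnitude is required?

E = 6340 V/m

For straight-line motion qE = qvB, so E = vB.
E = 9220 × 0.688 = 6340 V/m.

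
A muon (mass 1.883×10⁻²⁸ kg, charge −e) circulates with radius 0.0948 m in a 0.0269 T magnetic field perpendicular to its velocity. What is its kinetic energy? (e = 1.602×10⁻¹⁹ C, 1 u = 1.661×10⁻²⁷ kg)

v = |q|Br/m, then KE = ½mv² = (qBr)²/(2m).
v = (1.602×10⁻¹⁹)(0.0269)(0.0948)/1.883×10⁻²⁸ ≈ 2.170×10⁶ m/s.
KE = ½(1.883×10⁻²⁸)(2.170×10⁶)² ≈ 4.43×10⁻¹⁶ J = 2770 eV.

KE ≈ 2770 eV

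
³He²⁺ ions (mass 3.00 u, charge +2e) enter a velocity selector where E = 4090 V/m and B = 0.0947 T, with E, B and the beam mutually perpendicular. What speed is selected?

v = 4.32×10⁴ m/s

Straight-line motion ⇒ electric and magnetic forces cancel, so E = vB.
v = E/B = 4090/0.0947 = 4.32×10⁴ m/s.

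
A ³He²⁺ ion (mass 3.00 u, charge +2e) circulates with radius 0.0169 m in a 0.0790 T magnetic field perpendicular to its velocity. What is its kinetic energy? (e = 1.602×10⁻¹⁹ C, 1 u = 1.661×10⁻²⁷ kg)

v = |q|Br/m, then KE = ½mv² = (qBr)²/(2m).
v = (3.204×10⁻¹⁹)(0.0790)(0.0169)/4.983×10⁻²⁷ ≈ 8.585×10⁴ m/s.
KE = ½(4.983×10⁻²⁷)(8.585×10⁴)² ≈ 1.84×10⁻¹⁷ J = 115 eV.

KE ≈ 115 eV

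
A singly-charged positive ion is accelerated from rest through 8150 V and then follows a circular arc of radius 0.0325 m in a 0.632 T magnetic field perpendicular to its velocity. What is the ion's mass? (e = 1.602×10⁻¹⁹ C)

m ≈ 4.15×10⁻²⁷ kg

Combine |q|V = ½mv² and r = mv/(|q|B): eliminate v to get m = qB²r²/(2V).
m = (1.602×10⁻¹⁹)(0.632)²(0.0325)²/(2·8150) ≈ 4.15×10⁻²⁷ kg.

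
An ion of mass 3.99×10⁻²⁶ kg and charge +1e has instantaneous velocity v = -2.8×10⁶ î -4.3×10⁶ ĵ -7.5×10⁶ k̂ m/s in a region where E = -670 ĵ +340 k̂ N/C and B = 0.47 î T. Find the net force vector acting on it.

v×B = (0, -3.52×10⁶, 2.02×10⁶) N/C.
E + v×B = (0, -3.53×10⁶, 2.02×10⁶) N/C.
F = q(E + v×B) = (1.602×10⁻¹⁹ C)·(0, -3.53×10⁶, 2.02×10⁶) = (0, -5.65×10⁻¹³, 3.24×10⁻¹³) N.

F ≈ (0, -5.65×10⁻¹³, 3.24×10⁻¹³) N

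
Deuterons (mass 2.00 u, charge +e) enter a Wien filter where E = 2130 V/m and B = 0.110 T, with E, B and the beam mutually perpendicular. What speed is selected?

v = 1.94×10⁴ m/s

Zero net Lorentz force requires |qE| = |q v×B|, i.e. E = vB.
v = E/B = 2130/0.110 = 1.94×10⁴ m/s.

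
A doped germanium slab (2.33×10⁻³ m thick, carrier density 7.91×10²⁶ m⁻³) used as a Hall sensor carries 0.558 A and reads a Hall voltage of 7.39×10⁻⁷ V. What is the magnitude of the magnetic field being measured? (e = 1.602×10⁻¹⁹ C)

From V_H = IB/(n e t), B = V_H n e t / I.
B = (7.39×10⁻⁷)(7.91×10²⁶)(1.602×10⁻¹⁹)(2.33×10⁻³)/0.558 ≈ 0.391 T.

B ≈ 0.391 T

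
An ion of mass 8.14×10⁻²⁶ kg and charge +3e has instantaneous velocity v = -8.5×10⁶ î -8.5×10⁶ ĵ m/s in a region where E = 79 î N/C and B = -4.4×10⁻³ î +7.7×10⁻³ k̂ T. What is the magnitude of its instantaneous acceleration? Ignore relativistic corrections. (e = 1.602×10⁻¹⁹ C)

v×B = (-6.54×10⁴, 6.54×10⁴, -3.74×10⁴) N/C.
E + v×B = (-6.54×10⁴, 6.54×10⁴, -3.74×10⁴) N/C.
F = q(E + v×B) = (4.806×10⁻¹⁹ C)·(-6.54×10⁴, 6.54×10⁴, -3.74×10⁴) = (-3.14×10⁻¹⁴, 3.15×10⁻¹⁴, -1.80×10⁻¹⁴) N.
|a| = |F|/m = 4.795×10⁻¹⁴/8.14×10⁻²⁶ ≈ 5.89×10¹¹ m/s².

|a| ≈ 5.89×10¹¹ m/s²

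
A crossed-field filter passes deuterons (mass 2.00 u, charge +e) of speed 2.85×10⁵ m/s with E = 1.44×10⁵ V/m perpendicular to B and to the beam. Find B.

Balance of forces in the selector: qE = qvB ⇒ B = E/v.
B = 1.44×10⁵/2.85×10⁵ = 0.505 T.

B = 0.505 T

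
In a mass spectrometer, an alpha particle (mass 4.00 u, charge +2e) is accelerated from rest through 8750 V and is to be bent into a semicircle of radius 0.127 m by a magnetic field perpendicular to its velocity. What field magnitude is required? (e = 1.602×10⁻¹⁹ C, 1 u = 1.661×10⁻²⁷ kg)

B ≈ 0.150 T

v = √(2|q|V/m) = √(2·3.204×10⁻¹⁹·8750/6.644×10⁻²⁷) ≈ 9.187×10⁵ m/s.
B = mv/(|q|r) = (6.644×10⁻²⁷)(9.187×10⁵)/((3.204×10⁻¹⁹)(0.127)) ≈ 0.150 T.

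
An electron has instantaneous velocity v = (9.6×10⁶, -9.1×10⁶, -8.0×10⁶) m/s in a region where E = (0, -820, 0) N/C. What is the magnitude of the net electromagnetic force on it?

|F| ≈ 1.31×10⁻¹⁶ N

Only an electric field acts, so F = qE = (−1.602×10⁻¹⁹ C)·(0, -820, 0) = (0, 1.31×10⁻¹⁶, 0) N.
|F| = 1.31×10⁻¹⁶ N.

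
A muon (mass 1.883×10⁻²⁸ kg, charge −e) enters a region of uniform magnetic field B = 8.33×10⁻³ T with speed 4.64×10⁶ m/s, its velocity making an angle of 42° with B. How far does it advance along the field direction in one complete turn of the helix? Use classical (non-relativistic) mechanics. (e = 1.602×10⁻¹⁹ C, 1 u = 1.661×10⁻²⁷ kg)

p ≈ 3.06 m

v∥ = v cosθ = 4.64×10⁶·cos42° ≈ 3.448×10⁶ m/s.
T = 2πm/(|q|B) = 2π(1.883×10⁻²⁸)/((1.602×10⁻¹⁹)(8.33×10⁻³)) ≈ 8.866×10⁻⁷ s.
pitch = v∥ T = (3.448×10⁶)(8.866×10⁻⁷) ≈ 3.06 m.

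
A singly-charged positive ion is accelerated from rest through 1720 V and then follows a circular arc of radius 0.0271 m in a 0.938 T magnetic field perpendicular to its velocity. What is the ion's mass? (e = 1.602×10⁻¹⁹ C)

m ≈ 3.01×10⁻²⁶ kg

Combine |q|V = ½mv² and r = mv/(|q|B): eliminate v to get m = qB²r²/(2V).
m = (1.602×10⁻¹⁹)(0.938)²(0.0271)²/(2·1720) ≈ 3.01×10⁻²⁶ kg.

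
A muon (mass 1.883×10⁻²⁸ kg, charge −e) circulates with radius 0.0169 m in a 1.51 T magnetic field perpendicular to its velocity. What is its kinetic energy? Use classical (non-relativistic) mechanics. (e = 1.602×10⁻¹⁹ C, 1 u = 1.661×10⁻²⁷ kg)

KE ≈ 4.44×10⁻¹⁴ J

v = |q|Br/m, then KE = ½mv² = (qBr)²/(2m).
v = (1.602×10⁻¹⁹)(1.51)(0.0169)/1.883×10⁻²⁸ ≈ 2.171×10⁷ m/s.
KE = ½(1.883×10⁻²⁸)(2.171×10⁷)² ≈ 4.44×10⁻¹⁴ J.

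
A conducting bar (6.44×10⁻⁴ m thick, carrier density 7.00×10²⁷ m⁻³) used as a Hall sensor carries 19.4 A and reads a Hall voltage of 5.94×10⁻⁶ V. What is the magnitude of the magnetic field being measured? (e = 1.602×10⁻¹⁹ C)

From V_H = IB/(n e t), B = V_H n e t / I.
B = (5.94×10⁻⁶)(7.00×10²⁷)(1.602×10⁻¹⁹)(6.44×10⁻⁴)/19.4 ≈ 0.221 T.

B ≈ 0.221 T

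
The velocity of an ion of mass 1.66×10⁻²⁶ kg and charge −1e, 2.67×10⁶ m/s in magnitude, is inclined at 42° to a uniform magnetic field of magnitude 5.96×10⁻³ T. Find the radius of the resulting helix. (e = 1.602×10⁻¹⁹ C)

v⊥ = v sinθ = 2.67×10⁶·sin42° ≈ 1.787×10⁶ m/s.
r = m v⊥/(|q|B) = (1.66×10⁻²⁶)(1.787×10⁶)/((1.602×10⁻¹⁹)(5.96×10⁻³)) ≈ 31.1 m.

r ≈ 31.1 m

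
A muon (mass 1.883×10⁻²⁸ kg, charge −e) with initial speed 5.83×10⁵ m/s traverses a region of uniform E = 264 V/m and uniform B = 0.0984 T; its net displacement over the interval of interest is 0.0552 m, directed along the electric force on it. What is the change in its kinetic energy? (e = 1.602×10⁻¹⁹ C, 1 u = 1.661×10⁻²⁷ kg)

The magnetic force is always ⟂ v and does no work; only the electric force changes KE.
ΔKE = F_E · d = |q|E d = (1.602×10⁻¹⁹)(264)(0.0552) ≈ 2.33×10⁻¹⁸ J.

ΔKE ≈ 2.33×10⁻¹⁸ J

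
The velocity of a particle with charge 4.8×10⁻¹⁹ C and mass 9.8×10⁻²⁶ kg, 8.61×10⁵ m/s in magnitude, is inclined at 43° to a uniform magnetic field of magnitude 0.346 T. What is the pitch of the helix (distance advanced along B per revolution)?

p ≈ 2.33 m

v∥ = v cosθ = 8.61×10⁵·cos43° ≈ 6.297×10⁵ m/s.
T = 2πm/(|q|B) = 2π(9.8×10⁻²⁶)/((4.8×10⁻¹⁹)(0.346)) ≈ 3.708×10⁻⁶ s.
pitch = v∥ T = (6.297×10⁵)(3.708×10⁻⁶) ≈ 2.33 m.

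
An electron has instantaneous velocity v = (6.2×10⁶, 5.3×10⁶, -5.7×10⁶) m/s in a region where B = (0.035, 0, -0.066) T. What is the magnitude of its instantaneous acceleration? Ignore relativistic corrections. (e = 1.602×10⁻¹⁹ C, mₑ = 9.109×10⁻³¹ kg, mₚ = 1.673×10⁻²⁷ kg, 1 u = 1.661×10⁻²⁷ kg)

v×B = (-3.50×10⁵, 2.10×10⁵, -1.86×10⁵) N/C.
F = q v×B = (−1.602×10⁻¹⁹ C)·(-3.50×10⁵, 2.10×10⁵, -1.86×10⁵) = (5.60×10⁻¹⁴, -3.36×10⁻¹⁴, 2.97×10⁻¹⁴) N.
|a| = |F|/m = 7.178×10⁻¹⁴/9.109×10⁻³¹ ≈ 7.88×10¹⁶ m/s².

|a| ≈ 7.88×10¹⁶ m/s²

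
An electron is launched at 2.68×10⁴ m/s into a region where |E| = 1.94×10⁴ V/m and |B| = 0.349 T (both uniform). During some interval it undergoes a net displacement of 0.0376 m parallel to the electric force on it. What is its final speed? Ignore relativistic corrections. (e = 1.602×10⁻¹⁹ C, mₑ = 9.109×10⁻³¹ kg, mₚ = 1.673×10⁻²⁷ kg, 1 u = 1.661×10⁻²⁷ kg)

B does no work; ΔKE = |q|E d.
½mv_f² = ½mv₀² + |q|Ed = ½(9.109×10⁻³¹)(2.68×10⁴)² + (1.602×10⁻¹⁹)(1.94×10⁴)(0.0376) ≈ 3.271×10⁻²² J + 1.169×10⁻¹⁶ J ≈ 1.169×10⁻¹⁶ J.
v_f = √(2·1.169×10⁻¹⁶/9.109×10⁻³¹) ≈ 1.60×10⁷ m/s.

v_f ≈ 1.60×10⁷ m/s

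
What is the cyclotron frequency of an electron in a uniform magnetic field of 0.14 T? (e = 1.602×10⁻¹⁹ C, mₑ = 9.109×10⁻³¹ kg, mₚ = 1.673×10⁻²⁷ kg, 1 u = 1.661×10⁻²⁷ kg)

f ≈ 3.9×10⁹ Hz

f = |q|B/(2πm).
f = (1.602×10⁻¹⁹)(0.14)/(2π·9.109×10⁻³¹) ≈ 3.9×10⁹ Hz.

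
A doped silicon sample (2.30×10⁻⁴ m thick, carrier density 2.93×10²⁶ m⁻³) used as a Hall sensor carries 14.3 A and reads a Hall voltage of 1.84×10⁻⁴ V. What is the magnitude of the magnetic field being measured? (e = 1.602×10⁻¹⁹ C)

From V_H = IB/(n e t), B = V_H n e t / I.
B = (1.84×10⁻⁴)(2.93×10²⁶)(1.602×10⁻¹⁹)(2.30×10⁻⁴)/14.3 ≈ 0.139 T.

B ≈ 0.139 T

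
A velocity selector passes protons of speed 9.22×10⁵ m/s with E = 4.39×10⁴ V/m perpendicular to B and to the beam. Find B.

B = 0.0476 T

Balance of forces in the selector: qE = qvB ⇒ B = E/v.
B = 4.39×10⁴/9.22×10⁵ = 0.0476 T.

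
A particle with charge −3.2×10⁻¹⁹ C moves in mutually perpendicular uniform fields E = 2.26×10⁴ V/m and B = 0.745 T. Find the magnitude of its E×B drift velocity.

v_d ≈ 3.03×10⁴ m/s

In crossed fields the guiding centre drifts at v_d = |E×B|/B² = E/B, independent of charge and mass.
v_d = 2.26×10⁴/0.745 = 3.03×10⁴ m/s.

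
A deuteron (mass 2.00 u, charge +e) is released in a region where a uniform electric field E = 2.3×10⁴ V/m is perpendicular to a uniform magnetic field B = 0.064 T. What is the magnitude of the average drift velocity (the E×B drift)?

The steady drift has the magnetic force balancing the electric force, so v_d = E/B.
v_d = 2.3×10⁴/0.064 = 3.6×10⁵ m/s.

v_d ≈ 3.6×10⁵ m/s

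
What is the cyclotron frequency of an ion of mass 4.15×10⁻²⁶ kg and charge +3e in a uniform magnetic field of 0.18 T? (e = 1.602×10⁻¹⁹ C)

f = |q|B/(2πm).
f = (4.806×10⁻¹⁹)(0.18)/(2π·4.15×10⁻²⁶) ≈ 3.3×10⁵ Hz.

f ≈ 3.3×10⁵ Hz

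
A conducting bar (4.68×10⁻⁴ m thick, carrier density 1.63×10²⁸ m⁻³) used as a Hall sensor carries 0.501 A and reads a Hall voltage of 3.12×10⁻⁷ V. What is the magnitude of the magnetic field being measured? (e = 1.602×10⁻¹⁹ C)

B ≈ 0.761 T

From V_H = IB/(n e t), B = V_H n e t / I.
B = (3.12×10⁻⁷)(1.63×10²⁸)(1.602×10⁻¹⁹)(4.68×10⁻⁴)/0.501 ≈ 0.761 T.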